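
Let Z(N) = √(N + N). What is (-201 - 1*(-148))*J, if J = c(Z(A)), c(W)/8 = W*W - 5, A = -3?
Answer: 4664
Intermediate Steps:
Z(N) = √2*√N (Z(N) = √(2*N) = √2*√N)
c(W) = -40 + 8*W² (c(W) = 8*(W*W - 5) = 8*(W² - 5) = 8*(-5 + W²) = -40 + 8*W²)
J = -88 (J = -40 + 8*(√2*√(-3))² = -40 + 8*(√2*(I*√3))² = -40 + 8*(I*√6)² = -40 + 8*(-6) = -40 - 48 = -88)
(-201 - 1*(-148))*J = (-201 - 1*(-148))*(-88) = (-201 + 148)*(-88) = -53*(-88) = 4664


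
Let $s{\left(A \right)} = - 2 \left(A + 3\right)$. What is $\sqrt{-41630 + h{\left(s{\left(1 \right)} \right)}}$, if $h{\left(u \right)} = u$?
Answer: $i \sqrt{41638} \approx 204.05 i$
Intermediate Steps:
$s{\left(A \right)} = -6 - 2 A$ ($s{\left(A \right)} = - 2 \left(3 + A\right) = -6 - 2 A$)
$\sqrt{-41630 + h{\left(s{\left(1 \right)} \right)}} = \sqrt{-41630 - 8} = \sqrt{-41638} = i \sqrt{41638}$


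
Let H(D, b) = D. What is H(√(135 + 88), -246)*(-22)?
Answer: -22*√223 ≈ -328.53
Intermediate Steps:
H(√(135 + 88), -246)*(-22) = √(135 + 88)*(-22) = √223*(-22) = -22*√223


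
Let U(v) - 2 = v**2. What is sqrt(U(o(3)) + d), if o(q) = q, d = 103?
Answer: sqrt(114) ≈ 10.677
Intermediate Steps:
U(v) = 2 + v**2
sqrt(U(o(3)) + d) = sqrt((2 + 3**2) + 103) = sqrt((2 + 9) + 103) = sqrt(11 + 103) = sqrt(114)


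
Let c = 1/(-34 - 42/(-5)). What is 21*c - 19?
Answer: -2537/128 ≈ -19.820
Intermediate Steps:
c = -5/128 (c = 1/(-34 - 42*(-⅕)) = 1/(-34 + 42/5) = 1/(-128/5) = -5/128 ≈ -0.039063)
21*c - 19 = 21*(-5/128) - 19 = -105/128 - 19 = -2537/128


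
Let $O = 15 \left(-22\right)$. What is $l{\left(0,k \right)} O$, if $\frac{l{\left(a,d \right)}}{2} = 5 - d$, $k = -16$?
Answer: $-13860$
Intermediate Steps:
$l{\left(a,d \right)} = 10 - 2 d$ ($l{\left(a,d \right)} = 2 \left(5 - d\right) = 10 - 2 d$)
$O = -330$
$l{\left(0,k \right)} O = \left(10 - -32\right) \left(-330\right) = \left(10 + 32\right) \left(-330\right) = 42 \left(-330\right) = -13860$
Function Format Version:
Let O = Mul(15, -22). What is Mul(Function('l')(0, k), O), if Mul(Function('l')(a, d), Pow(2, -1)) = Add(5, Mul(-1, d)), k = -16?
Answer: -13860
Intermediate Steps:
Function('l')(a, d) = Add(10, Mul(-2, d)) (Function('l')(a, d) = Mul(2, Add(5, Mul(-1, d))) = Add(10, Mul(-2, d)))
O = -330
Mul(Function('l')(0, k), O) = Mul(Add(10, Mul(-2, -16)), -330) = Mul(Add(10, 32), -330) = Mul(42, -330) = -13860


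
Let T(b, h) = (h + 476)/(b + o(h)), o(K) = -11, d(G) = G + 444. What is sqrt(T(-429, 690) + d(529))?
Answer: sqrt(97035)/10 ≈ 31.150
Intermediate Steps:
d(G) = 444 + G
T(b, h) = (476 + h)/(-11 + b) (T(b, h) = (h + 476)/(b - 11) = (476 + h)/(-11 + b))
sqrt(T(-429, 690) + d(529)) = sqrt((476 + 690)/(-11 - 429) + (444 + 529)) = sqrt(1166/(-440) + 973) = sqrt(-1/440*1166 + 973) = sqrt(-53/20 + 973) = sqrt(19407/20) = sqrt(97035)/10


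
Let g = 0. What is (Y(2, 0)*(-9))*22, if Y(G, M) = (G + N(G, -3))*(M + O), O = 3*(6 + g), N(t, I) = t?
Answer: -14256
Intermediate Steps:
O = 18 (O = 3*(6 + 0) = 3*6 = 18)
Y(G, M) = 2*G*(18 + M) (Y(G, M) = (G + G)*(M + 18) = (2*G)*(18 + M) = 2*G*(18 + M))
(Y(2, 0)*(-9))*22 = ((2*2*(18 + 0))*(-9))*22 = ((2*2*18)*(-9))*22 = (72*(-9))*22 = -648*22 = -14256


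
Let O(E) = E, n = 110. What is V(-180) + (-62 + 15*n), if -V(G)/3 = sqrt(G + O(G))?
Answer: 1588 - 18*I*sqrt(10) ≈ 1588.0 - 56.921*I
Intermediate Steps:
V(G) = -3*sqrt(2)*sqrt(G) (V(G) = -3*sqrt(G + G) = -3*sqrt(2)*sqrt(G))
V(-180) + (-62 + 15*n) = -3*sqrt(2)*sqrt(-180) + (-62 + 15*110) = -3*sqrt(2)*6*I*sqrt(5) + (-62 + 1650) = -18*I*sqrt(10) + 1588 = 1588 - 18*I*sqrt(10)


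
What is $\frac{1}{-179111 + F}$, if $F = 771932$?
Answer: $\frac{1}{592821} \approx 1.6868 \cdot 10^{-6}$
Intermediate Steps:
$\frac{1}{-179111 + F} = \frac{1}{-179111 + 771932} = \frac{1}{592821}$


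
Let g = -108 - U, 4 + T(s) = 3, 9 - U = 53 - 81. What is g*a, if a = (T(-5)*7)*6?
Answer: 6090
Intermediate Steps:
U = 37 (U = 9 - (53 - 81) = 9 - 1*(-28) = 9 + 28 = 37)
T(s) = -1 (T(s) = -4 + 3 = -1)
a = -42 (a = -1*7*6 = -7*6 = -42)
g = -145 (g = -108 - 1*37 = -108 - 37 = -145)
g*a = -145*(-42) = 6090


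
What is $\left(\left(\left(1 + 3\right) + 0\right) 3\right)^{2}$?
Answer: $144$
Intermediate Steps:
$\left(\left(\left(1 + 3\right) + 0\right) 3\right)^{2} = \left(\left(4 + 0\right) 3\right)^{2} = \left(4 \cdot 3\right)^{2} = 12^{2} = 144$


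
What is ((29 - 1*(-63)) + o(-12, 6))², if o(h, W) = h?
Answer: 6400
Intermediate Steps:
((29 - 1*(-63)) + o(-12, 6))² = ((29 - 1*(-63)) - 12)² = ((29 + 63) - 12)² = (92 - 12)² = 80² = 6400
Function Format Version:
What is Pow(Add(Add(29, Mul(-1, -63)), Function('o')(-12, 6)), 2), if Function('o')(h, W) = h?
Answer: 6400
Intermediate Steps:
Pow(Add(Add(29, Mul(-1, -63)), Function('o')(-12, 6)), 2) = Pow(Add(Add(29, Mul(-1, -63)), -12), 2) = Pow(Add(Add(29, 63), -12), 2) = Pow(Add(92, -12), 2) = Pow(80, 2) = 6400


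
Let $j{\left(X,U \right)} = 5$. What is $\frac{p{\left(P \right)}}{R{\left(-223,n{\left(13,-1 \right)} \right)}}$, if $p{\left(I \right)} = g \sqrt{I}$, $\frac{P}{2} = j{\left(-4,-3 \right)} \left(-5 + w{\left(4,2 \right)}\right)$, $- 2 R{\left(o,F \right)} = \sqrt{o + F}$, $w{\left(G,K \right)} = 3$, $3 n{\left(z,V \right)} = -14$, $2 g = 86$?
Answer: $- \frac{172 \sqrt{10245}}{683} \approx -25.49$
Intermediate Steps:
$g = 43$ ($g = \frac{1}{2} \cdot 86 = 43$)
$n{\left(z,V \right)} = - \frac{14}{3}$ ($n{\left(z,V \right)} = \frac{1}{3} \left(-14\right) = - \frac{14}{3}$)
$R{\left(o,F \right)} = - \frac{\sqrt{F + o}}{2}$ ($R{\left(o,F \right)} = - \frac{\sqrt{o + F}}{2} = - \frac{\sqrt{F + o}}{2}$)
$P = -20$ ($P = 2 \cdot 5 \left(-5 + 3\right) = 2 \cdot 5 \left(-2\right) = 2 \left(-10\right) = -20$)
$p{\left(I \right)} = 43 \sqrt{I}$
$\frac{p{\left(P \right)}}{R{\left(-223,n{\left(13,-1 \right)} \right)}} = \frac{43 \sqrt{-20}}{\left(- \frac{1}{2}\right) \sqrt{- \frac{14}{3} - 223}} = \frac{43 \cdot 2 i \sqrt{5}}{\left(- \frac{1}{2}\right) \sqrt{- \frac{683}{3}}} = \frac{86 i \sqrt{5}}{\left(- \frac{1}{2}\right) \frac{i \sqrt{2049}}{3}} = \frac{86 i \sqrt{5}}{\left(- \frac{1}{6}\right) i \sqrt{2049}} = 86 i \sqrt{5} \frac{2 i \sqrt{2049}}{683} = - \frac{172 \sqrt{10245}}{683}$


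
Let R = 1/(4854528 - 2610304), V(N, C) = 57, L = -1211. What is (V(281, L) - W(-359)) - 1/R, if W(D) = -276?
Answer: -2243891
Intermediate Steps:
R = 1/2244224 ≈ 4.4559e-7
(V(281, L) - W(-359)) - 1/R = (57 - 1*(-276)) - 1/1/2244224 = (57 + 276) - 1*2244224 = 333 - 2244224 = -2243891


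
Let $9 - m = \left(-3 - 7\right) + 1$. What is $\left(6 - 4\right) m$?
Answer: $36$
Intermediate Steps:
$m = 18$ ($m = 9 - \left(\left(-3 - 7\right) + 1\right) = 9 - \left(-10 + 1\right) = 9 - -9 = 9 + 9 = 18$)
$\left(6 - 4\right) m = \left(6 - 4\right) 18 = 2 \cdot 18 = 36$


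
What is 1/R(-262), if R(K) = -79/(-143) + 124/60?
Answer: 2145/5618 ≈ 0.38181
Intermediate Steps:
R(K) = 5618/2145 (R(K) = -79*(-1/143) + 124*(1/60) = 79/143 + 31/15 = 5618/2145)
1/R(-262) = 1/(5618/2145) = 2145/5618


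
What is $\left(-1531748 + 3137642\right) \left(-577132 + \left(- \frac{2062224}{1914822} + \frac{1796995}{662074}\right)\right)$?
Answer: $- \frac{4662568224589177170579}{5030769289} \approx -9.2681 \cdot 10^{11}$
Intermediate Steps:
$\left(-1531748 + 3137642\right) \left(-577132 + \left(- \frac{2062224}{1914822} + \frac{1796995}{662074}\right)\right) = 1605894 \left(-577132 + \left(\left(-2062224\right) \frac{1}{1914822} + 1796995 \cdot \frac{1}{662074}\right)\right) = 1605894 \left(-577132 + \left(- \frac{114568}{106379} + \frac{1796995}{662074}\right)\right) = 1605894 \left(-577132 + \frac{16472862439}{10061538578}\right) = 1605894 \left(- \frac{5806819409735857}{10061538578}\right) = - \frac{4662568224589177170579}{5030769289}$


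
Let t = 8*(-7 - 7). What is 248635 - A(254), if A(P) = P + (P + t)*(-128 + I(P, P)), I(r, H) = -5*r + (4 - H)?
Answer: 482397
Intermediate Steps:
I(r, H) = 4 - H - 5*r
t = -112 (t = 8*(-14) = -112)
A(P) = P + (-124 - 6*P)*(-112 + P) (A(P) = P + (P - 112)*(-128 + (4 - P - 5*P)) = P + (-112 + P)*(-128 + (4 - 6*P)) = P + (-112 + P)*(-124 - 6*P) = P + (-124 - 6*P)*(-112 + P))
248635 - A(254) = 248635 - (13888 - 6*254**2 + 549*254) = 248635 - (13888 - 6*64516 + 139446) = 248635 - (13888 - 387096 + 139446) = 248635 - 1*(-233762) = 248635 + 233762 = 482397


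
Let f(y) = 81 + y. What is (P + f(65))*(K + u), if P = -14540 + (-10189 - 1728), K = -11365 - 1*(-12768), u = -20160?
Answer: 493515427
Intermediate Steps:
K = 1403 (K = -11365 + 12768 = 1403)
P = -26457 (P = -14540 - 11917 = -26457)
(P + f(65))*(K + u) = (-26457 + (81 + 65))*(1403 - 20160) = (-26457 + 146)*(-18757) = -26311*(-18757) = 493515427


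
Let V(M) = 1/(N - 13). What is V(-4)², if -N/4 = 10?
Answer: 1/2809 ≈ 0.00035600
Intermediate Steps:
N = -40 (N = -4*10 = -40)
V(M) = -1/53 (V(M) = 1/(-40 - 13) = 1/(-53) = -1/53)
V(-4)² = (-1/53)² = 1/2809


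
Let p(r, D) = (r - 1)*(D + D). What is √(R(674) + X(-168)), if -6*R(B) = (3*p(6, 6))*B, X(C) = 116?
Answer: 2*I*√5026 ≈ 141.79*I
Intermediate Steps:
p(r, D) = 2*D*(-1 + r) (p(r, D) = (-1 + r)*(2*D) = 2*D*(-1 + r))
R(B) = -30*B (R(B) = -3*(2*6*(-1 + 6))*B/6 = -3*(2*6*5)*B/6 = -3*60*B/6 = -30*B)
√(R(674) + X(-168)) = √(-30*674 + 116) = √(-20220 + 116) = √(-20104) = 2*I*√5026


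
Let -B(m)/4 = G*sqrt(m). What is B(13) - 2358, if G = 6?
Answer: -2358 - 24*sqrt(13) ≈ -2444.5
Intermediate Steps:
B(m) = -24*sqrt(m)
B(13) - 2358 = -24*sqrt(13) - 2358 = -2358 - 24*sqrt(13)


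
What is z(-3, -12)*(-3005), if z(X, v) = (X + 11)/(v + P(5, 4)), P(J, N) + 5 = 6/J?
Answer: 120200/79 ≈ 1521.5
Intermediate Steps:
P(J, N) = -5 + 6/J
z(X, v) = (11 + X)/(-19/5 + v) (z(X, v) = (X + 11)/(v + (-5 + 6/5)) = (11 + X)/(v + (-5 + 6*(1/5))) = (11 + X)/(v + (-5 + 6/5)) = (11 + X)/(v - 19/5) = (11 + X)/(-19/5 + v))
z(-3, -12)*(-3005) = (5*(11 - 3)/(-19 + 5*(-12)))*(-3005) = (5*8/(-19 - 60))*(-3005) = (5*8/(-79))*(-3005) = (5*(-1/79)*8)*(-3005) = -40/79*(-3005) = 120200/79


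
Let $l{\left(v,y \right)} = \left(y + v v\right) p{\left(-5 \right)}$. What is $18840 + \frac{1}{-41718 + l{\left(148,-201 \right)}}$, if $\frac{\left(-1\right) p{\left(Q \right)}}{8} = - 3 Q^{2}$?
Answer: $\frac{244544744881}{12980082} \approx 18840.0$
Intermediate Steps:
$p{\left(Q \right)} = 24 Q^{2}$ ($p{\left(Q \right)} = - 8 \left(- 3 Q^{2}\right) = 24 Q^{2}$)
$l{\left(v,y \right)} = 600 y + 600 v^{2}$ ($l{\left(v,y \right)} = \left(y + v v\right) 24 \left(-5\right)^{2} = \left(y + v^{2}\right) 24 \cdot 25 = \left(y + v^{2}\right) 600 = 600 y + 600 v^{2}$)
$18840 + \frac{1}{-41718 + l{\left(148,-201 \right)}} = 18840 + \frac{1}{-41718 + \left(600 \left(-201\right) + 600 \cdot 148^{2}\right)} = 18840 + \frac{1}{-41718 + \left(-120600 + 600 \cdot 21904\right)} = 18840 + \frac{1}{-41718 + \left(-120600 + 13142400\right)} = 18840 + \frac{1}{-41718 + 13021800} = 18840 + \frac{1}{12980082} = \frac{244544744881}{12980082}$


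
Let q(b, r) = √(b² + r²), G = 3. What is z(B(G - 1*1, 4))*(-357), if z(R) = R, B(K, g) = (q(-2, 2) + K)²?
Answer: -4284 - 2856*√2 ≈ -8323.0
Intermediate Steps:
B(K, g) = (K + 2*√2)² (B(K, g) = (√((-2)² + 2²) + K)² = (√(4 + 4) + K)² = (√8 + K)² = (2*√2 + K)² = (K + 2*√2)²)
z(B(G - 1*1, 4))*(-357) = ((3 - 1*1) + 2*√2)²*(-357) = ((3 - 1) + 2*√2)²*(-357) = (2 + 2*√2)²*(-357) = -357*(2 + 2*√2)²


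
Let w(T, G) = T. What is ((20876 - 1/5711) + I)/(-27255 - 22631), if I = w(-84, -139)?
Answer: -118743111/284898946 ≈ -0.41679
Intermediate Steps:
I = -84
((20876 - 1/5711) + I)/(-27255 - 22631) = ((20876 - 1/5711) - 84)/(-27255 - 22631) = ((20876 - 1*1/5711) - 84)/(-49886) = ((20876 - 1/5711) - 84)*(-1/49886) = (119222835/5711 - 84)*(-1/49886) = (118743111/5711)*(-1/49886) = -118743111/284898946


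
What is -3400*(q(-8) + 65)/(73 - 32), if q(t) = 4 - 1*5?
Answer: -217600/41 ≈ -5307.3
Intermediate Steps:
q(t) = -1 (q(t) = 4 - 5 = -1)
-3400*(q(-8) + 65)/(73 - 32) = -3400*(-1 + 65)/(73 - 32) = -217600/41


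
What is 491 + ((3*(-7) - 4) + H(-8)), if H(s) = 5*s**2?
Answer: 786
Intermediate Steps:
491 + ((3*(-7) - 4) + H(-8)) = 491 + ((3*(-7) - 4) + 5*(-8)**2) = 491 + ((-21 - 4) + 5*64) = 491 + (-25 + 320) = 491 + 295 = 786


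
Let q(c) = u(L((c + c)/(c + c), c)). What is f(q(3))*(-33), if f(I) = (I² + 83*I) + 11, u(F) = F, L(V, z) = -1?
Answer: 2343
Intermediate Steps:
q(c) = -1
f(I) = 11 + I² + 83*I
f(q(3))*(-33) = (11 + (-1)² + 83*(-1))*(-33) = (11 + 1 - 83)*(-33) = -71*(-33) = 2343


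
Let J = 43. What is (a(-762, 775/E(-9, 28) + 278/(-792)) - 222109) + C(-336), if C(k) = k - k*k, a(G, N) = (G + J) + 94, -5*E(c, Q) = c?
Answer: -335966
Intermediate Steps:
E(c, Q) = -c/5
a(G, N) = 137 + G (a(G, N) = (G + 43) + 94 = (43 + G) + 94 = 137 + G)
C(k) = k - k²
(a(-762, 775/E(-9, 28) + 278/(-792)) - 222109) + C(-336) = ((137 - 762) - 222109) - 336*(1 - 1*(-336)) = (-625 - 222109) - 336*(1 + 336) = -222734 - 336*337 = -222734 - 113232 = -335966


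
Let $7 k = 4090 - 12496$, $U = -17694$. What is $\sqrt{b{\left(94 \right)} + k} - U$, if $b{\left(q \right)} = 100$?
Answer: $17694 + \frac{i \sqrt{53942}}{7} \approx 17694.0 + 33.179 i$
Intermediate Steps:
$k = - \frac{8406}{7}$ ($k = \frac{4090 - 12496}{7} = \frac{1}{7} \left(-8406\right) = - \frac{8406}{7} \approx -1200.9$)
$\sqrt{b{\left(94 \right)} + k} - U = \sqrt{100 - \frac{8406}{7}} - -17694 = \sqrt{- \frac{7706}{7}} + 17694 = \frac{i \sqrt{53942}}{7} + 17694 = 17694 + \frac{i \sqrt{53942}}{7}$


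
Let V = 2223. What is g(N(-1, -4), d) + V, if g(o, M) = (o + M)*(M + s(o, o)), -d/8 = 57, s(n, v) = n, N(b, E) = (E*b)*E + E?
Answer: 228799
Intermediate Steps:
N(b, E) = E + b*E**2 (N(b, E) = b*E**2 + E = E + b*E**2)
d = -456 (d = -8*57 = -456)
g(o, M) = (M + o)**2 (g(o, M) = (o + M)*(M + o) = (M + o)*(M + o) = (M + o)**2)
g(N(-1, -4), d) + V = ((-456)**2 + (-4*(1 - 4*(-1)))**2 + 2*(-456)*(-4*(1 - 4*(-1)))) + 2223 = (207936 + (-4*(1 + 4))**2 + 2*(-456)*(-4*(1 + 4))) + 2223 = (207936 + (-4*5)**2 + 2*(-456)*(-4*5)) + 2223 = (207936 + (-20)**2 + 2*(-456)*(-20)) + 2223 = (207936 + 400 + 18240) + 2223 = 226576 + 2223 = 228799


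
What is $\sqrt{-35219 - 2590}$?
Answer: $3 i \sqrt{4201} \approx 194.45 i$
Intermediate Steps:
$\sqrt{-35219 - 2590} = \sqrt{-37809} = 3 i \sqrt{4201}$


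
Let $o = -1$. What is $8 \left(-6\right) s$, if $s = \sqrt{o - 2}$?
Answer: $- 48 i \sqrt{3} \approx - 83.138 i$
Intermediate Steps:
$s = i \sqrt{3}$ ($s = \sqrt{-1 - 2} = \sqrt{-3} = i \sqrt{3} \approx 1.732 i$)
$8 \left(-6\right) s = 8 \left(-6\right) i \sqrt{3} = - 48 i \sqrt{3}$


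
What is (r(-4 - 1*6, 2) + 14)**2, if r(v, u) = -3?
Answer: 121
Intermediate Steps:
(r(-4 - 1*6, 2) + 14)**2 = (-3 + 14)**2 = 11**2 = 121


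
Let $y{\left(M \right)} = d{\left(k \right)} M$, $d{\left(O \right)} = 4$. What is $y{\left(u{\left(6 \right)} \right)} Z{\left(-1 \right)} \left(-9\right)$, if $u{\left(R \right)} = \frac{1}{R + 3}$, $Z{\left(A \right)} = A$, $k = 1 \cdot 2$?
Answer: $4$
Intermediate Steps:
$k = 2$
$u{\left(R \right)} = \frac{1}{3 + R}$
$y{\left(M \right)} = 4 M$
$y{\left(u{\left(6 \right)} \right)} Z{\left(-1 \right)} \left(-9\right) = \frac{4}{3 + 6} \left(-1\right) \left(-9\right) = \frac{4}{9} \left(-1\right) \left(-9\right) = \left(- \frac{4}{9}\right) \left(-9\right) = 4$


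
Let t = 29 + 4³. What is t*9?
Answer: 837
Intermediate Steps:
t = 93 (t = 29 + 64 = 93)
t*9 = 93*9 = 837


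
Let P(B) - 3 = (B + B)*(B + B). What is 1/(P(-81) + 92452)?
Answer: 1/118699 ≈ 8.4247e-6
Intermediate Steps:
P(B) = 3 + 4*B**2 (P(B) = 3 + (B + B)*(B + B) = 3 + (2*B)*(2*B) = 3 + 4*B**2)
1/(P(-81) + 92452) = 1/((3 + 4*(-81)**2) + 92452) = 1/((3 + 4*6561) + 92452) = 1/((3 + 26244) + 92452) = 1/(26247 + 92452) = 1/118699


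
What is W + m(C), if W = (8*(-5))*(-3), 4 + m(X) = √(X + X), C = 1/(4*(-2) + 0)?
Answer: 116 + I/2 ≈ 116.0 + 0.5*I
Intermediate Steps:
C = -⅛ (C = 1/(-8 + 0) = 1/(-8) = -⅛ ≈ -0.12500)
m(X) = -4 + √2*√X (m(X) = -4 + √(X + X) = -4 + √(2*X) = -4 + √2*√X)
W = 120 (W = -40*(-3) = 120)
W + m(C) = 120 + (-4 + √2*√(-⅛)) = 120 + (-4 + √2*(I*√2/4)) = 120 + (-4 + I/2) = 116 + I/2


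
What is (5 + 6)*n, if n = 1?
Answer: 11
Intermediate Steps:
(5 + 6)*n = (5 + 6)*1 = 11*1 = 11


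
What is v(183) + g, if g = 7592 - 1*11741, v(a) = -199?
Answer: -4348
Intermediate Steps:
g = -4149 (g = 7592 - 11741 = -4149)
v(183) + g = -199 - 4149 = -4348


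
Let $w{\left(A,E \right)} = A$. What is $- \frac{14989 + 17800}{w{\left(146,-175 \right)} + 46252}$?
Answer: $- \frac{32789}{46398} \approx -0.70669$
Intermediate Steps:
$- \frac{14989 + 17800}{w{\left(146,-175 \right)} + 46252} = - \frac{14989 + 17800}{146 + 46252} = - \frac{32789}{46398}$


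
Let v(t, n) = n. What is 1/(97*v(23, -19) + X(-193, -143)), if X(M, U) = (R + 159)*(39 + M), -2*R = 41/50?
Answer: -50/1313293 ≈ -3.8072e-5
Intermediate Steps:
R = -41/100 (R = -41/(2*50) = -½*41/50 = -41/100 ≈ -0.41000)
X(M, U) = 618501/100 + 15859*M/100 (X(M, U) = (-41/100 + 159)*(39 + M) = 15859*(39 + M)/100 = 618501/100 + 15859*M/100)
1/(97*v(23, -19) + X(-193, -143)) = 1/(97*(-19) + (618501/100 + (15859/100)*(-193))) = 1/(-1843 + (618501/100 - 3060787/100)) = 1/(-1843 - 1221143/50) = 1/(-1313293/50) = -50/1313293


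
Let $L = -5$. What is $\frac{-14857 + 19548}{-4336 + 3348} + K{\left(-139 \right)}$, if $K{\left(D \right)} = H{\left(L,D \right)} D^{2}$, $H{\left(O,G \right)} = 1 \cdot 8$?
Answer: $\frac{152708493}{988} \approx 1.5456 \cdot 10^{5}$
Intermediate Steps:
$H{\left(O,G \right)} = 8$
$K{\left(D \right)} = 8 D^{2}$
$\frac{-14857 + 19548}{-4336 + 3348} + K{\left(-139 \right)} = \frac{-14857 + 19548}{-4336 + 3348} + 8 \left(-139\right)^{2} = \frac{4691}{-988} + 8 \cdot 19321 = 4691 \left(- \frac{1}{988}\right) + 154568 = - \frac{4691}{988} + 154568 = \frac{152708493}{988}$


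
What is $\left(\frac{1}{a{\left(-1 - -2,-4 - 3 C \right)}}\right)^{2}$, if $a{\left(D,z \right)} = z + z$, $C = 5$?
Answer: $\frac{1}{1444} \approx 0.00069252$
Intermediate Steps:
$a{\left(D,z \right)} = 2 z$
$\left(\frac{1}{a{\left(-1 - -2,-4 - 3 C \right)}}\right)^{2} = \left(\frac{1}{2 \left(-4 - 15\right)}\right)^{2} = \left(\frac{1}{2 \left(-19\right)}\right)^{2} = \left(\frac{1}{-38}\right)^{2} = \left(- \frac{1}{38}\right)^{2} = \frac{1}{1444}$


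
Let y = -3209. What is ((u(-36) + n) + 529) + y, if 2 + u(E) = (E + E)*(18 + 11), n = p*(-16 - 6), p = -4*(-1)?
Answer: -4858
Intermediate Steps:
p = 4
n = -88 (n = 4*(-16 - 6) = 4*(-22) = -88)
u(E) = -2 + 58*E (u(E) = -2 + (E + E)*(18 + 11) = -2 + (2*E)*29 = -2 + 58*E)
((u(-36) + n) + 529) + y = (((-2 + 58*(-36)) - 88) + 529) - 3209 = (((-2 - 2088) - 88) + 529) - 3209 = ((-2090 - 88) + 529) - 3209 = (-2178 + 529) - 3209 = -1649 - 3209 = -4858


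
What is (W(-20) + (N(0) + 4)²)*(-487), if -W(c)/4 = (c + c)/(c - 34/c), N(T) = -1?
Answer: -22889/183 ≈ -125.08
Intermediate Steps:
W(c) = -8*c/(c - 34/c) (W(c) = -4*(c + c)/(c - 34/c) = -4*2*c/(c - 34/c) = -8*c/(c - 34/c))
(W(-20) + (N(0) + 4)²)*(-487) = (-8*(-20)²/(-34 + (-20)²) + (-1 + 4)²)*(-487) = (-8*400/(-34 + 400) + 3²)*(-487) = (-8*400/366 + 9)*(-487) = (-8*400*1/366 + 9)*(-487) = (-1600/183 + 9)*(-487) = (47/183)*(-487) = -22889/183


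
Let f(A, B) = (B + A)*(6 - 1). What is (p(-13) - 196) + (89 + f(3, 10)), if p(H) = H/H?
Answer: -41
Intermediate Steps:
p(H) = 1
f(A, B) = 5*A + 5*B (f(A, B) = (A + B)*5 = 5*A + 5*B)
(p(-13) - 196) + (89 + f(3, 10)) = (1 - 196) + (89 + (5*3 + 5*10)) = -195 + (89 + (15 + 50)) = -195 + (89 + 65) = -195 + 154 = -41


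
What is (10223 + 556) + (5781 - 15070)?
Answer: 1490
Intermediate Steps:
(10223 + 556) + (5781 - 15070) = 10779 - 9289 = 1490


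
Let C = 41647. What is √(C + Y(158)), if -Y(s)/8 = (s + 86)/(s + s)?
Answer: 5*√10395215/79 ≈ 204.06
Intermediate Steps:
Y(s) = -4*(86 + s)/s (Y(s) = -8*(s + 86)/(s + s) = -8*(86 + s)/(2*s) = -8*(86 + s)*1/(2*s) = -4*(86 + s)/s)
√(C + Y(158)) = √(41647 + (-4 - 344/158)) = √(41647 + (-4 - 344*1/158)) = √(41647 + (-4 - 172/79)) = √(41647 - 488/79) = √(3289625/79) = 5*√10395215/79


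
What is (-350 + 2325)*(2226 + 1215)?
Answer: 6795975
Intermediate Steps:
(-350 + 2325)*(2226 + 1215) = 1975*3441 = 6795975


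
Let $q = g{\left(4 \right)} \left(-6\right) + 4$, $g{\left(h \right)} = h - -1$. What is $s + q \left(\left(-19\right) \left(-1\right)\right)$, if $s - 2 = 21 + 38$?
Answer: $-433$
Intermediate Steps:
$g{\left(h \right)} = 1 + h$ ($g{\left(h \right)} = h + 1 = 1 + h$)
$s = 61$ ($s = 2 + \left(21 + 38\right) = 2 + 59 = 61$)
$q = -26$ ($q = \left(1 + 4\right) \left(-6\right) + 4 = 5 \left(-6\right) + 4 = -30 + 4 = -26$)
$s + q \left(\left(-19\right) \left(-1\right)\right) = 61 - 26 \left(\left(-19\right) \left(-1\right)\right) = 61 - 494 = -433$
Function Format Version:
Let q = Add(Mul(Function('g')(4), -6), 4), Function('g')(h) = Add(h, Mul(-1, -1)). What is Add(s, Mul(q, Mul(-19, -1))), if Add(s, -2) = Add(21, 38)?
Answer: -433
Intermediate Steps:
Function('g')(h) = Add(1, h) (Function('g')(h) = Add(h, 1) = Add(1, h))
s = 61 (s = Add(2, Add(21, 38)) = Add(2, 59) = 61)
q = -26 (q = Add(Mul(Add(1, 4), -6), 4) = Add(Mul(5, -6), 4) = Add(-30, 4) = -26)
Add(s, Mul(q, Mul(-19, -1))) = Add(61, Mul(-26, Mul(-19, -1))) = Add(61, Mul(-26, 19)) = Add(61, -494) = -433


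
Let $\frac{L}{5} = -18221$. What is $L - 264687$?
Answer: $-355792$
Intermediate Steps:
$L = -91105$ ($L = 5 \left(-18221\right) = -91105$)
$L - 264687 = -91105 - 264687 = -355792$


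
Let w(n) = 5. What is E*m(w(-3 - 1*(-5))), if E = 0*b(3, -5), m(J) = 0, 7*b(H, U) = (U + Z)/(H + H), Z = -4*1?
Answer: 0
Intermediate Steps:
Z = -4
b(H, U) = (-4 + U)/(14*H) (b(H, U) = ((U - 4)/(H + H))/7 = ((-4 + U)/((2*H)))/7 = ((-4 + U)*(1/(2*H)))/7 = ((-4 + U)/(2*H))/7 = (-4 + U)/(14*H))
E = 0 (E = 0*((1/14)*(-4 - 5)/3) = 0*((1/14)*(⅓)*(-9)) = 0*(-3/14) = 0)
E*m(w(-3 - 1*(-5))) = 0*0 = 0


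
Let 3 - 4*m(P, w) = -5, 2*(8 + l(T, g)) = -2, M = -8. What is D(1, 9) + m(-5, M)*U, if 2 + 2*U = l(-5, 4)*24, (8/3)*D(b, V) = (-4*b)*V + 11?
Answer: -1819/8 ≈ -227.38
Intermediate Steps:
l(T, g) = -9 (l(T, g) = -8 + (½)*(-2) = -8 - 1 = -9)
m(P, w) = 2 (m(P, w) = ¾ - ¼*(-5) = ¾ + 5/4 = 2)
D(b, V) = 33/8 - 3*V*b/2 (D(b, V) = 3*((-4*b)*V + 11)/8 = 3*(-4*V*b + 11)/8 = 3*(11 - 4*V*b)/8 = 33/8 - 3*V*b/2)
U = -109 (U = -1 + (-9*24)/2 = -1 + (½)*(-216) = -1 - 108 = -109)
D(1, 9) + m(-5, M)*U = (33/8 - 3/2*9*1) + 2*(-109) = (33/8 - 27/2) - 218 = -75/8 - 218 = -1819/8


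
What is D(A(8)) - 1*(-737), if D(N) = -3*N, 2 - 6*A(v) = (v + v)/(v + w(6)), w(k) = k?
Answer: 5156/7 ≈ 736.57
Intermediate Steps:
A(v) = 1/3 - v/(3*(6 + v)) (A(v) = 1/3 - (v + v)/(6*(v + 6)) = 1/3 - 2*v/(6*(6 + v)) = 1/3 - v/(3*(6 + v)))
D(A(8)) - 1*(-737) = -6/(6 + 8) - 1*(-737) = -6/14 + 737 = -3*1/7 + 737 = -3/7 + 737 = 5156/7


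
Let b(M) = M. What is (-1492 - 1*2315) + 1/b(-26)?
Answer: -98983/26 ≈ -3807.0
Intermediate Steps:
(-1492 - 1*2315) + 1/b(-26) = (-1492 - 1*2315) + 1/(-26) = (-1492 - 2315) - 1/26 = -3807 - 1/26 = -98983/26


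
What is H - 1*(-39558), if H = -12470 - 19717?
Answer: 7371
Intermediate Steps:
H = -32187
H - 1*(-39558) = -32187 - 1*(-39558) = -32187 + 39558 = 7371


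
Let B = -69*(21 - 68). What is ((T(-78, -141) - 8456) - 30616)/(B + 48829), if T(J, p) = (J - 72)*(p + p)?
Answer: 807/13018 ≈ 0.061991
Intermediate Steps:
B = 3243 (B = -69*(-47) = 3243)
T(J, p) = 2*p*(-72 + J) (T(J, p) = (-72 + J)*(2*p) = 2*p*(-72 + J))
((T(-78, -141) - 8456) - 30616)/(B + 48829) = ((2*(-141)*(-72 - 78) - 8456) - 30616)/(3243 + 48829) = ((2*(-141)*(-150) - 8456) - 30616)/52072 = ((42300 - 8456) - 30616)*(1/52072) = (33844 - 30616)*(1/52072) = 3228*(1/52072) = 807/13018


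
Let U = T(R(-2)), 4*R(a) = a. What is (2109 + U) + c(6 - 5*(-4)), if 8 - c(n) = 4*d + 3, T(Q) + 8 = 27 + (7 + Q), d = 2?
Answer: 4263/2 ≈ 2131.5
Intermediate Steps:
R(a) = a/4
T(Q) = 26 + Q (T(Q) = -8 + (27 + (7 + Q)) = -8 + (34 + Q) = 26 + Q)
c(n) = -3 (c(n) = 8 - (4*2 + 3) = 8 - (8 + 3) = 8 - 1*11 = 8 - 11 = -3)
U = 51/2 (U = 26 + (¼)*(-2) = 26 - ½ = 51/2 ≈ 25.500)
(2109 + U) + c(6 - 5*(-4)) = (2109 + 51/2) - 3 = 4269/2 - 3 = 4263/2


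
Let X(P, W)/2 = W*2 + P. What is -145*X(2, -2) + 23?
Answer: 603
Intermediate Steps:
X(P, W) = 2*P + 4*W (X(P, W) = 2*(W*2 + P) = 2*(2*W + P) = 2*(P + 2*W) = 2*P + 4*W)
-145*X(2, -2) + 23 = -145*(2*2 + 4*(-2)) + 23 = -145*(4 - 8) + 23 = -145*(-4) + 23 = 580 + 23 = 603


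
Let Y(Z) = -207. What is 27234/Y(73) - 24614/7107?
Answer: -959648/7107 ≈ -135.03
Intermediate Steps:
27234/Y(73) - 24614/7107 = 27234/(-207) - 24614/7107 = 27234*(-1/207) - 24614*1/7107 = -3026/23 - 24614/7107 = -959648/7107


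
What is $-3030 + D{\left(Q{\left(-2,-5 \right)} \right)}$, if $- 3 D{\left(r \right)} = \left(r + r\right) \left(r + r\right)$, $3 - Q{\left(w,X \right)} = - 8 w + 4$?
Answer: $- \frac{10246}{3} \approx -3415.3$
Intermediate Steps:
$Q{\left(w,X \right)} = -1 + 8 w$ ($Q{\left(w,X \right)} = 3 - \left(- 8 w + 4\right) = 3 - \left(4 - 8 w\right) = 3 + \left(-4 + 8 w\right) = -1 + 8 w$)
$D{\left(r \right)} = - \frac{4 r^{2}}{3}$ ($D{\left(r \right)} = - \frac{\left(r + r\right) \left(r + r\right)}{3} = - \frac{2 r 2 r}{3} = - \frac{4 r^{2}}{3}$)
$-3030 + D{\left(Q{\left(-2,-5 \right)} \right)} = -3030 - \frac{4 \left(-1 + 8 \left(-2\right)\right)^{2}}{3} = -3030 - \frac{4 \left(-1 - 16\right)^{2}}{3} = -3030 - \frac{4 \left(-17\right)^{2}}{3} = -3030 - \frac{1156}{3} = - \frac{10246}{3}$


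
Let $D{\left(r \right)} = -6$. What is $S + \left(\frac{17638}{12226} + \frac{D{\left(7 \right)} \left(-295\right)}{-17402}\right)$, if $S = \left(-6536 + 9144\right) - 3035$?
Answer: $- \frac{22640469837}{53189213} \approx -425.66$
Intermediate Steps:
$S = -427$ ($S = 2608 - 3035 = -427$)
$S + \left(\frac{17638}{12226} + \frac{D{\left(7 \right)} \left(-295\right)}{-17402}\right) = -427 + \left(\frac{17638}{12226} + \frac{\left(-6\right) \left(-295\right)}{-17402}\right) = -427 + \left(17638 \cdot \frac{1}{12226} + 1770 \left(- \frac{1}{17402}\right)\right) = -427 + \left(\frac{8819}{6113} - \frac{885}{8701}\right) = -427 + \frac{71324114}{53189213} = - \frac{22640469837}{53189213}$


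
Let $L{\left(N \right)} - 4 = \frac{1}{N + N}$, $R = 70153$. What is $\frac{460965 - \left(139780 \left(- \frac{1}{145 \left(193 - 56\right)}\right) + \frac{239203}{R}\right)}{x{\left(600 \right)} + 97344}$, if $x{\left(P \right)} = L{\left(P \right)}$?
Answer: $\frac{5316421792855200}{1122729407324561} \approx 4.7353$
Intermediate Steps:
$L{\left(N \right)} = 4 + \frac{1}{2 N}$ ($L{\left(N \right)} = 4 + \frac{1}{N + N} = 4 + \frac{1}{2 N}$)
$x{\left(P \right)} = 4 + \frac{1}{2 P}$
$\frac{460965 - \left(139780 \left(- \frac{1}{145 \left(193 - 56\right)}\right) + \frac{239203}{R}\right)}{x{\left(600 \right)} + 97344} = \frac{460965 - \left(\frac{239203}{70153} + 139780 \left(- \frac{1}{145 \left(193 - 56\right)}\right)\right)}{\left(4 + \frac{1}{2 \cdot 600}\right) + 97344} = \frac{460965 - \left(\frac{239203}{70153} + \frac{139780}{137 \left(-145\right)}\right)}{\left(4 + \frac{1}{2} \cdot \frac{1}{600}\right) + 97344} = \frac{460965 - \left(\frac{239203}{70153} + \frac{139780}{-19865}\right)}{\left(4 + \frac{1}{1200}\right) + 97344} = \frac{460965 - - \frac{34856681}{9610961}}{\frac{4801}{1200} + 97344} = \frac{460965 + \left(- \frac{239203}{70153} + \frac{964}{137}\right)}{\frac{116817601}{1200}} = \left(460965 + \frac{34856681}{9610961}\right) \frac{1200}{116817601} = \frac{4430351494046}{9610961} \cdot \frac{1200}{116817601} = \frac{5316421792855200}{1122729407324561}$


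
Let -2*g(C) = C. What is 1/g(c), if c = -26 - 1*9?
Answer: 2/35 ≈ 0.057143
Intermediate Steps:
c = -35 (c = -26 - 9 = -35)
g(C) = -C/2
1/g(c) = 1/(-½*(-35)) = 1/(35/2) = 2/35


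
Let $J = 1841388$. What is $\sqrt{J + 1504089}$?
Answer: $\sqrt{3345477} \approx 1829.1$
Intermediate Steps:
$\sqrt{J + 1504089} = \sqrt{1841388 + 1504089} = \sqrt{3345477}$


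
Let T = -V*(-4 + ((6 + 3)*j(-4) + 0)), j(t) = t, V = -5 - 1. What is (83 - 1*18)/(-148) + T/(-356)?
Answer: 3095/13172 ≈ 0.23497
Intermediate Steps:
V = -6
T = -240 (T = -(-6)*(-4 + ((6 + 3)*(-4) + 0)) = -(-6)*(-4 + (9*(-4) + 0)) = -(-6)*(-4 + (-36 + 0)) = -(-6)*(-4 - 36) = -(-6)*(-40) = -1*240 = -240)
(83 - 1*18)/(-148) + T/(-356) = (83 - 1*18)/(-148) - 240/(-356) = (83 - 18)*(-1/148) - 240*(-1/356) = 65*(-1/148) + 60/89 = -65/148 + 60/89 = 3095/13172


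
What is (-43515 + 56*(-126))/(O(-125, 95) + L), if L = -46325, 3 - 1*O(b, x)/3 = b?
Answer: 50571/45941 ≈ 1.1008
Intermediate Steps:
O(b, x) = 9 - 3*b
(-43515 + 56*(-126))/(O(-125, 95) + L) = (-43515 + 56*(-126))/((9 - 3*(-125)) - 46325) = (-43515 - 7056)/((9 + 375) - 46325) = -50571/(384 - 46325) = -50571/(-45941) = -50571*(-1/45941) = 50571/45941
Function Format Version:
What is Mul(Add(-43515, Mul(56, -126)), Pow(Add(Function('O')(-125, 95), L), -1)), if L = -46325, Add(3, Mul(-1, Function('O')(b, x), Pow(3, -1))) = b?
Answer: Rational(50571, 45941) ≈ 1.1008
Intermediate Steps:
Function('O')(b, x) = Add(9, Mul(-3, b))
Mul(Add(-43515, Mul(56, -126)), Pow(Add(Function('O')(-125, 95), L), -1)) = Mul(Add(-43515, Mul(56, -126)), Pow(Add(Add(9, Mul(-3, -125)), -46325), -1)) = Mul(Add(-43515, -7056), Pow(Add(Add(9, 375), -46325), -1)) = Mul(-50571, Pow(Add(384, -46325), -1)) = Mul(-50571, Pow(-45941, -1)) = Mul(-50571, Rational(-1, 45941)) = Rational(50571, 45941)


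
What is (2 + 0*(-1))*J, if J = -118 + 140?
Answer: 44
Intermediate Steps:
J = 22
(2 + 0*(-1))*J = (2 + 0*(-1))*22 = (2 + 0)*22 = 2*22 = 44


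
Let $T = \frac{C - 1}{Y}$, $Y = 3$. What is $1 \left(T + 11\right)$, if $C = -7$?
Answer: $\frac{25}{3} \approx 8.3333$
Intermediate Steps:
$T = - \frac{8}{3}$ ($T = \frac{-7 - 1}{3} = \left(-7 - 1\right) \frac{1}{3} = \left(-8\right) \frac{1}{3} = - \frac{8}{3} \approx -2.6667$)
$1 \left(T + 11\right) = 1 \left(- \frac{8}{3} + 11\right) = 1 \cdot \frac{25}{3} = \frac{25}{3}$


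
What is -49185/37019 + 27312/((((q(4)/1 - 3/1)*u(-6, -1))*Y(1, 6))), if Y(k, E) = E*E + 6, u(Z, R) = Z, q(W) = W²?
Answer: -97682749/10106187 ≈ -9.6656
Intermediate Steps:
Y(k, E) = 6 + E² (Y(k, E) = E² + 6 = 6 + E²)
-49185/37019 + 27312/((((q(4)/1 - 3/1)*u(-6, -1))*Y(1, 6))) = -49185/37019 + 27312/((((4²/1 - 3/1)*(-6))*(6 + 6²))) = -49185*1/37019 + 27312/((((16*1 - 3*1)*(-6))*(6 + 36))) = -49185/37019 + 27312/((((16 - 3)*(-6))*42)) = -49185/37019 + 27312/(((13*(-6))*42)) = -49185/37019 + 27312/((-78*42)) = -49185/37019 + 27312/(-3276) = -49185/37019 + 27312*(-1/3276) = -49185/37019 - 2276/273 = -97682749/10106187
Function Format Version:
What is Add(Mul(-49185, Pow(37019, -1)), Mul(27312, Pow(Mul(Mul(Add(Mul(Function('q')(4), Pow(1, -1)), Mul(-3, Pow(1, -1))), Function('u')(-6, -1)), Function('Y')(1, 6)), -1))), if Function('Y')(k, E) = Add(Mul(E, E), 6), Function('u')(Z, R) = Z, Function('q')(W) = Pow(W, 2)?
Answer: Rational(-97682749, 10106187) ≈ -9.6656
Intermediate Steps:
Function('Y')(k, E) = Add(6, Pow(E, 2)) (Function('Y')(k, E) = Add(Pow(E, 2), 6) = Add(6, Pow(E, 2)))
Add(Mul(-49185, Pow(37019, -1)), Mul(27312, Pow(Mul(Mul(Add(Mul(Function('q')(4), Pow(1, -1)), Mul(-3, Pow(1, -1))), Function('u')(-6, -1)), Function('Y')(1, 6)), -1))) = Add(Mul(-49185, Pow(37019, -1)), Mul(27312, Pow(Mul(Mul(Add(Mul(Pow(4, 2), Pow(1, -1)), Mul(-3, Pow(1, -1))), -6), Add(6, Pow(6, 2))), -1))) = Add(Mul(-49185, Rational(1, 37019)), Mul(27312, Pow(Mul(Mul(Add(Mul(16, 1), Mul(-3, 1)), -6), Add(6, 36)), -1))) = Add(Rational(-49185, 37019), Mul(27312, Pow(Mul(Mul(Add(16, -3), -6), 42), -1))) = Add(Rational(-49185, 37019), Mul(27312, Pow(Mul(Mul(13, -6), 42), -1))) = Add(Rational(-49185, 37019), Mul(27312, Pow(Mul(-78, 42), -1))) = Add(Rational(-49185, 37019), Mul(27312, Pow(-3276, -1))) = Add(Rational(-49185, 37019), Mul(27312, Rational(-1, 3276))) = Add(Rational(-49185, 37019), Rational(-2276, 273)) = Rational(-97682749, 10106187)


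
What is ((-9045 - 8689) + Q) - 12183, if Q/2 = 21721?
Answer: 13525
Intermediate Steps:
Q = 43442 (Q = 2*21721 = 43442)
((-9045 - 8689) + Q) - 12183 = ((-9045 - 8689) + 43442) - 12183 = (-17734 + 43442) - 12183 = 25708 - 12183 = 13525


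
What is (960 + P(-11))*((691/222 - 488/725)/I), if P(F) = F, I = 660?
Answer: 372614411/106227000 ≈ 3.5077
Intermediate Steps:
(960 + P(-11))*((691/222 - 488/725)/I) = (960 - 11)*((691/222 - 488/725)/660) = 949*((691*(1/222) - 488*1/725)*(1/660)) = 949*((691/222 - 488/725)*(1/660)) = 949*((392639/160950)*(1/660)) = 949*(392639/106227000) = 372614411/106227000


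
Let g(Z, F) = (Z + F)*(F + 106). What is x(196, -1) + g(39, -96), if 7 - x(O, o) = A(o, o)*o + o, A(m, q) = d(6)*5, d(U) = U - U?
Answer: -562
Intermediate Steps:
d(U) = 0
A(m, q) = 0 (A(m, q) = 0*5 = 0)
x(O, o) = 7 - o (x(O, o) = 7 - (0*o + o) = 7 - (0 + o) = 7 - o)
g(Z, F) = (106 + F)*(F + Z) (g(Z, F) = (F + Z)*(106 + F) = (106 + F)*(F + Z))
x(196, -1) + g(39, -96) = (7 - 1*(-1)) + ((-96)² + 106*(-96) + 106*39 - 96*39) = (7 + 1) + (9216 - 10176 + 4134 - 3744) = 8 - 570 = -562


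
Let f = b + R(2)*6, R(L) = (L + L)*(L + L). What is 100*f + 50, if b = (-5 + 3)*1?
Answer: 9450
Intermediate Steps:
R(L) = 4*L**2 (R(L) = (2*L)*(2*L) = 4*L**2)
b = -2 (b = -2*1 = -2)
f = 94 (f = -2 + (4*2**2)*6 = -2 + (4*4)*6 = -2 + 16*6 = -2 + 96 = 94)
100*f + 50 = 100*94 + 50 = 9400 + 50 = 9450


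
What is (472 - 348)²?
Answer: 15376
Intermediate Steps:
(472 - 348)² = 124² = 15376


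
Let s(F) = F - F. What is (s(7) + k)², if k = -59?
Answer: 3481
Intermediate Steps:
s(F) = 0
(s(7) + k)² = (0 - 59)² = (-59)² = 3481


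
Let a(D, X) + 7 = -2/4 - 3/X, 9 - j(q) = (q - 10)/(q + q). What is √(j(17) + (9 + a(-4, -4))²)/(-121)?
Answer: -√64073/8228 ≈ -0.030764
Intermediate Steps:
j(q) = 9 - (-10 + q)/(2*q) (j(q) = 9 - (q - 10)/(q + q) = 9 - (-10 + q)/(2*q))
a(D, X) = -15/2 - 3/X (a(D, X) = -7 + (-2/4 - 3/X) = -7 + (-2*¼ - 3/X) = -7 + (-½ - 3/X) = -15/2 - 3/X)
√(j(17) + (9 + a(-4, -4))²)/(-121) = √((17/2 + 5/17) + (9 + (-15/2 - 3/(-4)))²)/(-121) = √((17/2 + 5*(1/17)) + (9 + (-15/2 - 3*(-¼)))²)*(-1/121) = √((17/2 + 5/17) + (9 + (-15/2 + ¾))²)*(-1/121) = √(299/34 + (9 - 27/4)²)*(-1/121) = √(299/34 + (9/4)²)*(-1/121) = √(299/34 + 81/16)*(-1/121) = √(3769/272)*(-1/121) = (√64073/68)*(-1/121) = -√64073/8228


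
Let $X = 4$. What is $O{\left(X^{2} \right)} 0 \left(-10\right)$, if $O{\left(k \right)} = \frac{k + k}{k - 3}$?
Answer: $0$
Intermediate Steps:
$O{\left(k \right)} = \frac{2 k}{-3 + k}$
$O{\left(X^{2} \right)} 0 \left(-10\right) = \frac{2 \cdot 4^{2}}{-3 + 4^{2}} \cdot 0 \left(-10\right) = 2 \cdot 16 \frac{1}{-3 + 16} \cdot 0 \left(-10\right) = 2 \cdot 16 \cdot \frac{1}{13} \cdot 0 \left(-10\right) = \frac{32}{13} \cdot 0 \left(-10\right) = 0 \left(-10\right) = 0$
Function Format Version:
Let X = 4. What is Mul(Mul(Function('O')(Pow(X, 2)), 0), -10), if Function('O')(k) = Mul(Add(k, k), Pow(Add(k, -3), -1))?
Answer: 0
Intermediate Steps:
Function('O')(k) = Mul(2, k, Pow(Add(-3, k), -1)) (Function('O')(k) = Mul(Mul(2, k), Pow(Add(-3, k), -1)) = Mul(2, k, Pow(Add(-3, k), -1)))
Mul(Mul(Function('O')(Pow(X, 2)), 0), -10) = Mul(Mul(Mul(2, Pow(4, 2), Pow(Add(-3, Pow(4, 2)), -1)), 0), -10) = Mul(Mul(Mul(2, 16, Pow(Add(-3, 16), -1)), 0), -10) = Mul(Mul(Mul(2, 16, Pow(13, -1)), 0), -10) = Mul(Mul(Mul(2, 16, Rational(1, 13)), 0), -10) = Mul(Mul(Rational(32, 13), 0), -10) = Mul(0, -10) = 0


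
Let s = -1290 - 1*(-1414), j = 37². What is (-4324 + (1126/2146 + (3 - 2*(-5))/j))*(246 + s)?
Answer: -1716459160/1073 ≈ -1.5997e+6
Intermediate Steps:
j = 1369
s = 124 (s = -1290 + 1414 = 124)
(-4324 + (1126/2146 + (3 - 2*(-5))/j))*(246 + s) = (-4324 + (1126/2146 + (3 - 2*(-5))/1369))*(246 + 124) = (-4324 + (1126*(1/2146) + (3 + 10)*(1/1369)))*370 = (-4324 + (563/1073 + 13*(1/1369)))*370 = (-4324 + (563/1073 + 13/1369))*370 = (-4324 + 21208/39701)*370 = -171645916/39701*370 = -1716459160/1073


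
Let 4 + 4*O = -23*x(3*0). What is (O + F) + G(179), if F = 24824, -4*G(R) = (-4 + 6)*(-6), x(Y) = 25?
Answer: 98729/4 ≈ 24682.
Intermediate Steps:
G(R) = 3 (G(R) = -(-4 + 6)*(-6)/4 = -(-6)/2 = -1/4*(-12) = 3)
O = -579/4 (O = -1 + (-23*25)/4 = -1 + (1/4)*(-575) = -1 - 575/4 = -579/4 ≈ -144.75)
(O + F) + G(179) = (-579/4 + 24824) + 3 = 98717/4 + 3 = 98729/4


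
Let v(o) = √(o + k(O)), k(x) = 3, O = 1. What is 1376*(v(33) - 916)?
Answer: -1252160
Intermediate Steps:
v(o) = √(3 + o) (v(o) = √(o + 3) = √(3 + o))
1376*(v(33) - 916) = 1376*(√(3 + 33) - 916) = 1376*(√36 - 916) = 1376*(6 - 916) = 1376*(-910) = -1252160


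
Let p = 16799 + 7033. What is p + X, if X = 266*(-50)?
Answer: 10532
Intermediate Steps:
p = 23832
X = -13300
p + X = 23832 - 13300 = 10532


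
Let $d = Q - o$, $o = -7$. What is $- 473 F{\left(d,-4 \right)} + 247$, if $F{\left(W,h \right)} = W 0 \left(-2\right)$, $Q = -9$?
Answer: $247$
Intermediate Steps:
$d = -2$ ($d = -9 - -7 = -9 + 7 = -2$)
$F{\left(W,h \right)} = 0$ ($F{\left(W,h \right)} = 0 \left(-2\right) = 0$)
$- 473 F{\left(d,-4 \right)} + 247 = \left(-473\right) 0 + 247 = 0 + 247 = 247$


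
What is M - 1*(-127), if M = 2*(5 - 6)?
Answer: 125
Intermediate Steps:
M = -2 (M = 2*(-1) = -2)
M - 1*(-127) = -2 - 1*(-127) = -2 + 127 = 125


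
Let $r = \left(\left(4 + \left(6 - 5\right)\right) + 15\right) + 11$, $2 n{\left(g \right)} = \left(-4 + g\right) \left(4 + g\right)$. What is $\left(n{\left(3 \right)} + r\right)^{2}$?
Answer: $\frac{3025}{4} \approx 756.25$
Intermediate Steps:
$n{\left(g \right)} = \frac{\left(-4 + g\right) \left(4 + g\right)}{2}$
$r = 31$ ($r = \left(\left(4 + \left(6 - 5\right)\right) + 15\right) + 11 = \left(\left(4 + 1\right) + 15\right) + 11 = \left(5 + 15\right) + 11 = 20 + 11 = 31$)
$\left(n{\left(3 \right)} + r\right)^{2} = \left(\left(-8 + \frac{3^{2}}{2}\right) + 31\right)^{2} = \left(\left(-8 + \frac{1}{2} \cdot 9\right) + 31\right)^{2} = \left(\left(-8 + \frac{9}{2}\right) + 31\right)^{2} = \left(- \frac{7}{2} + 31\right)^{2} = \left(\frac{55}{2}\right)^{2} = \frac{3025}{4}$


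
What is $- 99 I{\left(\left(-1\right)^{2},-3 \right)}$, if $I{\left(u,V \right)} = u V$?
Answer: $297$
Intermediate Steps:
$I{\left(u,V \right)} = V u$
$- 99 I{\left(\left(-1\right)^{2},-3 \right)} = - 99 \left(- 3 \left(-1\right)^{2}\right) = - 99 \left(\left(-3\right) 1\right) = \left(-99\right) \left(-3\right) = 297$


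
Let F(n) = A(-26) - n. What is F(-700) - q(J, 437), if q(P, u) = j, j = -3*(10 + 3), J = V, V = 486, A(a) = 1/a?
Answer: 19213/26 ≈ 738.96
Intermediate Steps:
F(n) = -1/26 - n (F(n) = 1/(-26) - n = -1/26 - n)
J = 486
j = -39 (j = -3*13 = -39)
q(P, u) = -39
F(-700) - q(J, 437) = (-1/26 - 1*(-700)) - 1*(-39) = (-1/26 + 700) + 39 = 18199/26 + 39 = 19213/26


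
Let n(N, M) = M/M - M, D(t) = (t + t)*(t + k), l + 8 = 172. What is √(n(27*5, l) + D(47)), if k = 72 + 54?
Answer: √16099 ≈ 126.88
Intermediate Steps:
l = 164 (l = -8 + 172 = 164)
k = 126
D(t) = 2*t*(126 + t) (D(t) = (t + t)*(t + 126) = (2*t)*(126 + t) = 2*t*(126 + t))
n(N, M) = 1 - M
√(n(27*5, l) + D(47)) = √((1 - 1*164) + 2*47*(126 + 47)) = √((1 - 164) + 2*47*173) = √(-163 + 16262) = √16099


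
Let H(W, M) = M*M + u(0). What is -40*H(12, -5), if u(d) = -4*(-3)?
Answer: -1480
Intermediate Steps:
u(d) = 12
H(W, M) = 12 + M² (H(W, M) = M*M + 12 = M² + 12 = 12 + M²)
-40*H(12, -5) = -40*(12 + (-5)²) = -40*(12 + 25) = -40*37 = -1480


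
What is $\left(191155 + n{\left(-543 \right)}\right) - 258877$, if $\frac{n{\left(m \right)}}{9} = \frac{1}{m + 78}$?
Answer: $- \frac{10496913}{155} \approx -67722.0$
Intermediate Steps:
$n{\left(m \right)} = \frac{9}{78 + m}$ ($n{\left(m \right)} = \frac{9}{m + 78} = \frac{9}{78 + m}$)
$\left(191155 + n{\left(-543 \right)}\right) - 258877 = \left(191155 + \frac{9}{78 - 543}\right) - 258877 = \left(191155 + \frac{9}{-465}\right) - 258877 = \left(191155 + 9 \left(- \frac{1}{465}\right)\right) - 258877 = \left(191155 - \frac{3}{155}\right) - 258877 = \frac{29629022}{155} - 258877 = - \frac{10496913}{155}$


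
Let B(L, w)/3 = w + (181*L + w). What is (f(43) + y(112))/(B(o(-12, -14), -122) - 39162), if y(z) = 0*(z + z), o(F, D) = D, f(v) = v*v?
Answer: -1849/47496 ≈ -0.038930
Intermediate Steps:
f(v) = v²
y(z) = 0 (y(z) = 0*(2*z) = 0)
B(L, w) = 6*w + 543*L (B(L, w) = 3*(w + (181*L + w)) = 3*(w + (w + 181*L)) = 3*(2*w + 181*L) = 6*w + 543*L)
(f(43) + y(112))/(B(o(-12, -14), -122) - 39162) = (43² + 0)/((6*(-122) + 543*(-14)) - 39162) = (1849 + 0)/((-732 - 7602) - 39162) = 1849/(-8334 - 39162) = 1849/(-47496) = 1849*(-1/47496) = -1849/47496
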